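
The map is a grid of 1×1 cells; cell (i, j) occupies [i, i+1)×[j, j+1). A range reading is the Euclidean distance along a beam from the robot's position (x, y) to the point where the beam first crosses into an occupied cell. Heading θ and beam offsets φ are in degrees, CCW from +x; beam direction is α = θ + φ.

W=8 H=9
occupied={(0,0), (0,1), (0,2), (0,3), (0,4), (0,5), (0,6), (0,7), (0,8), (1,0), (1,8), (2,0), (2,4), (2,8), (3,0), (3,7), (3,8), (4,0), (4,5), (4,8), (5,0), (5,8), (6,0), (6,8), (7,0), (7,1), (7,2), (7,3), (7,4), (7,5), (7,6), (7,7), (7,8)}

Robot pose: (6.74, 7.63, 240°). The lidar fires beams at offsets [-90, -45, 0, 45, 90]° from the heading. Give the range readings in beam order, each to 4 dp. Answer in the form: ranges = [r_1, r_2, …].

ranges = [0.7400, 5.9425, 7.6557, 1.0046, 0.3002]

beam 1: φ=-90°, α=150°
  dir = (cos 150°, sin 150°) = (-0.8660, 0.5000); from cell (6,7)
  next x-line at t=0.8545, next y-line at t=0.7400; Δt_x=1.1547, Δt_y=2.0000
    y: enter (6,8) at t=0.7400 ← occupied
  → r_1 = 0.7400
beam 2: φ=-45°, α=195°
  dir = (cos 195°, sin 195°) = (-0.9659, -0.2588); from cell (6,7)
  next x-line at t=0.7661, next y-line at t=2.4341; Δt_x=1.0353, Δt_y=3.8637
    x: enter (5,7) at t=0.7661
    x: enter (4,7) at t=1.8014
    y: enter (4,6) at t=2.4341
    x: enter (3,6) at t=2.8367
    x: enter (2,6) at t=3.8719
    x: enter (1,6) at t=4.9072
    x: enter (0,6) at t=5.9425 ← occupied
  → r_2 = 5.9425
beam 3: φ=0°, α=240°
  dir = (cos 240°, sin 240°) = (-0.5000, -0.8660); from cell (6,7)
  next x-line at t=1.4800, next y-line at t=0.7275; Δt_x=2.0000, Δt_y=1.1547
    y: enter (6,6) at t=0.7275
    x: enter (5,6) at t=1.4800
    y: enter (5,5) at t=1.8822
    y: enter (5,4) at t=3.0369
    x: enter (4,4) at t=3.4800
    y: enter (4,3) at t=4.1916
    y: enter (4,2) at t=5.3463
    x: enter (3,2) at t=5.4800
    y: enter (3,1) at t=6.5010
    x: enter (2,1) at t=7.4800
    y: enter (2,0) at t=7.6557 ← occupied
  → r_3 = 7.6557
beam 4: φ=45°, α=285°
  dir = (cos 285°, sin 285°) = (0.2588, -0.9659); from cell (6,7)
  next x-line at t=1.0046, next y-line at t=0.6522; Δt_x=3.8637, Δt_y=1.0353
    y: enter (6,6) at t=0.6522
    x: enter (7,6) at t=1.0046 ← occupied
  → r_4 = 1.0046
beam 5: φ=90°, α=330°
  dir = (cos 330°, sin 330°) = (0.8660, -0.5000); from cell (6,7)
  next x-line at t=0.3002, next y-line at t=1.2600; Δt_x=1.1547, Δt_y=2.0000
    x: enter (7,7) at t=0.3002 ← occupied
  → r_5 = 0.3002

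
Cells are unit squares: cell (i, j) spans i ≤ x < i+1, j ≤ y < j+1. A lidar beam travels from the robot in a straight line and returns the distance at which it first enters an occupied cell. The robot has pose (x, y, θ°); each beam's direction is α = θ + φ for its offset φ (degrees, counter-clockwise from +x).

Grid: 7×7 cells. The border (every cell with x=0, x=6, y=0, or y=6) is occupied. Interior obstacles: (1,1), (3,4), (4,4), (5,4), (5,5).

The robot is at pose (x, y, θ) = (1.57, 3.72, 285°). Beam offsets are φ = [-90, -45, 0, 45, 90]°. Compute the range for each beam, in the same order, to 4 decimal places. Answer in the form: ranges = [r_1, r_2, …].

beam 1: φ=-90°, α=195°
  cosα=-0.9659 sinα=-0.2588 | (1,3) | tMaxX 0.5901 tMaxY 2.7819 | tΔX 1.0353 tΔY 3.8637
    t=0.5901 [x] (0,3) — stop
  → r_1 = 0.5901
beam 2: φ=-45°, α=240°
  cosα=-0.5000 sinα=-0.8660 | (1,3) | tMaxX 1.1400 tMaxY 0.8314 | tΔX 2.0000 tΔY 1.1547
    t=0.8314 [y] (1,2)
    t=1.1400 [x] (0,2) — stop
  → r_2 = 1.1400
beam 3: φ=0°, α=285°
  cosα=0.2588 sinα=-0.9659 | (1,3) | tMaxX 1.6614 tMaxY 0.7454 | tΔX 3.8637 tΔY 1.0353
    t=0.7454 [y] (1,2)
    t=1.6614 [x] (2,2)
    t=1.7807 [y] (2,1)
    t=2.8160 [y] (2,0) — stop
  → r_3 = 2.8160
beam 4: φ=45°, α=330°
  cosα=0.8660 sinα=-0.5000 | (1,3) | tMaxX 0.4965 tMaxY 1.4400 | tΔX 1.1547 tΔY 2.0000
    t=0.4965 [x] (2,3)
    t=1.4400 [y] (2,2)
    t=1.6512 [x] (3,2)
    t=2.8059 [x] (4,2)
    t=3.4400 [y] (4,1)
    t=3.9606 [x] (5,1)
    t=5.1153 [x] (6,1) — stop
  → r_4 = 5.1153
beam 5: φ=90°, α=15°
  cosα=0.9659 sinα=0.2588 | (1,3) | tMaxX 0.4452 tMaxY 1.0818 | tΔX 1.0353 tΔY 3.8637
    t=0.4452 [x] (2,3)
    t=1.0818 [y] (2,4)
    t=1.4804 [x] (3,4) — stop
  → r_5 = 1.4804

ranges = [0.5901, 1.1400, 2.8160, 5.1153, 1.4804]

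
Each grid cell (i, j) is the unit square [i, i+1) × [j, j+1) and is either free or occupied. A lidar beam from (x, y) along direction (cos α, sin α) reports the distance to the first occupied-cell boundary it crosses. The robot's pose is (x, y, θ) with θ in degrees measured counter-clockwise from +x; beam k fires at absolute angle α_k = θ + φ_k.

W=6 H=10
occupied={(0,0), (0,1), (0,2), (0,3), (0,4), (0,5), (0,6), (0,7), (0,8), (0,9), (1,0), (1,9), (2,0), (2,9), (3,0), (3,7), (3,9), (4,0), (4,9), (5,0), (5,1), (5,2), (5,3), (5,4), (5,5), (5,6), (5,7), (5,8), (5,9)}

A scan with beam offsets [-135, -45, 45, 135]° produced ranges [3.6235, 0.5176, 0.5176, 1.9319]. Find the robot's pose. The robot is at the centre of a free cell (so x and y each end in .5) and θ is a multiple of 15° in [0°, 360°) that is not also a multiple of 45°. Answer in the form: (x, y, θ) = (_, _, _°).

(x, y, θ) = (4.5, 1.5, 300°)

The pose lattice has 31·16 = 496 candidates. Test each by forward raycasting.
  (3.5, 6.5, 75°): beam 1 = 3.0000 ≠ 3.6235 ✗
  (4.5, 2.5, 75°): beam 1 = 1.0000 ≠ 3.6235 ✗
  (3.5, 8.5, 60°): beam 1 = 0.5176 ≠ 3.6235 ✗
  (1.5, 2.5, 60°): beam 1 = 1.5529 ≠ 3.6235 ✗
  …
  (4.5, 1.5, 300°): r_1=3.6235, r_2=0.5176, r_3=0.5176, r_4=1.9319 — all match ✓
No second candidate reproduces the full scan.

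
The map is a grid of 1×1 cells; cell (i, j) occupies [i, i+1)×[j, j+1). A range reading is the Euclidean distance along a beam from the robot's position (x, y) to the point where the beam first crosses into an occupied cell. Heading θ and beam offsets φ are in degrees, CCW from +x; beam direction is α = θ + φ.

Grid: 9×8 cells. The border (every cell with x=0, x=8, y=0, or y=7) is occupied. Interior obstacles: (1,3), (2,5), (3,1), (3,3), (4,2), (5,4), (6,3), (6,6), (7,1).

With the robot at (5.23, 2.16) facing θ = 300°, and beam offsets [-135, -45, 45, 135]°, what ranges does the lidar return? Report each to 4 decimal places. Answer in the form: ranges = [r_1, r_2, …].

beam 1: φ=-135°, α=165°
  cosα=-0.9659 sinα=0.2588 | (5,2) | tMaxX 0.2381 tMaxY 3.2455 | tΔX 1.0353 tΔY 3.8637
    t=0.2381 [x] (4,2) — stop
  → r_1 = 0.2381
beam 2: φ=-45°, α=255°
  cosα=-0.2588 sinα=-0.9659 | (5,2) | tMaxX 0.8887 tMaxY 0.1656 | tΔX 3.8637 tΔY 1.0353
    t=0.1656 [y] (5,1)
    t=0.8887 [x] (4,1)
    t=1.2009 [y] (4,0) — stop
  → r_2 = 1.2009
beam 3: φ=45°, α=345°
  cosα=0.9659 sinα=-0.2588 | (5,2) | tMaxX 0.7972 tMaxY 0.6182 | tΔX 1.0353 tΔY 3.8637
    t=0.6182 [y] (5,1)
    t=0.7972 [x] (6,1)
    t=1.8324 [x] (7,1) — stop
  → r_3 = 1.8324
beam 4: φ=135°, α=75°
  cosα=0.2588 sinα=0.9659 | (5,2) | tMaxX 2.9751 tMaxY 0.8696 | tΔX 3.8637 tΔY 1.0353
    t=0.8696 [y] (5,3)
    t=1.9049 [y] (5,4) — stop
  → r_4 = 1.9049

ranges = [0.2381, 1.2009, 1.8324, 1.9049]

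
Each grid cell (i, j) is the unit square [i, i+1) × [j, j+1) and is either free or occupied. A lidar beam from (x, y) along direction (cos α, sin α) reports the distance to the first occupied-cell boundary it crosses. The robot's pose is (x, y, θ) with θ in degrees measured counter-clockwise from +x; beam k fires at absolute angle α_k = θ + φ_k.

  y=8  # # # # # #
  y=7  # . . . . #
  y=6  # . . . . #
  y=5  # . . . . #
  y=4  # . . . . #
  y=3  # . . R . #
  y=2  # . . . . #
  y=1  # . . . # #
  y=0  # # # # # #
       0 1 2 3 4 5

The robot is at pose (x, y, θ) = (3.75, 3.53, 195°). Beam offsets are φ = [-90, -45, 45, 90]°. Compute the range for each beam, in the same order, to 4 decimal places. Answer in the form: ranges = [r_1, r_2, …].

ranges = [4.6277, 3.1754, 2.9214, 1.5840]

beam 1: φ=-90°, α=105°
  cosα=-0.2588 sinα=0.9659 | (3,3) | tMaxX 2.8978 tMaxY 0.4866 | tΔX 3.8637 tΔY 1.0353
    t=0.4866 [y] (3,4)
    t=1.5219 [y] (3,5)
    t=2.5571 [y] (3,6)
    t=2.8978 [x] (2,6)
    t=3.5924 [y] (2,7)
    t=4.6277 [y] (2,8) — stop
  → r_1 = 4.6277
beam 2: φ=-45°, α=150°
  cosα=-0.8660 sinα=0.5000 | (3,3) | tMaxX 0.8660 tMaxY 0.9400 | tΔX 1.1547 tΔY 2.0000
    t=0.8660 [x] (2,3)
    t=0.9400 [y] (2,4)
    t=2.0207 [x] (1,4)
    t=2.9400 [y] (1,5)
    t=3.1754 [x] (0,5) — stop
  → r_2 = 3.1754
beam 3: φ=45°, α=240°
  cosα=-0.5000 sinα=-0.8660 | (3,3) | tMaxX 1.5000 tMaxY 0.6120 | tΔX 2.0000 tΔY 1.1547
    t=0.6120 [y] (3,2)
    t=1.5000 [x] (2,2)
    t=1.7667 [y] (2,1)
    t=2.9214 [y] (2,0) — stop
  → r_3 = 2.9214
beam 4: φ=90°, α=285°
  cosα=0.2588 sinα=-0.9659 | (3,3) | tMaxX 0.9659 tMaxY 0.5487 | tΔX 3.8637 tΔY 1.0353
    t=0.5487 [y] (3,2)
    t=0.9659 [x] (4,2)
    t=1.5840 [y] (4,1) — stop
  → r_4 = 1.5840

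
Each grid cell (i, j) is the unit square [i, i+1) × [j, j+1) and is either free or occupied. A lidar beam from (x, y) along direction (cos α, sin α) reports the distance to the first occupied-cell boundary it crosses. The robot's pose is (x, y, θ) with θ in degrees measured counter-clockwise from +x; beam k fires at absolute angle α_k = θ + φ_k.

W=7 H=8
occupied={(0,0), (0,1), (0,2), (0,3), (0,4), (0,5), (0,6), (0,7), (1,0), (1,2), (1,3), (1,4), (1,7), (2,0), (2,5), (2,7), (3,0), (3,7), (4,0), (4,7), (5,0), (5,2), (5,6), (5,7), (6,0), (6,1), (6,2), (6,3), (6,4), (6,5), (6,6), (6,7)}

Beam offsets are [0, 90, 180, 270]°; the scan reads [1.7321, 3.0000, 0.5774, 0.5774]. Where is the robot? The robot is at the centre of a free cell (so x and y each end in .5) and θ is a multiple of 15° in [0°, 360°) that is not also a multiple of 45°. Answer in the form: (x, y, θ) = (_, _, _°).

(x, y, θ) = (4.5, 6.5, 210°)

Candidates: 24 free-cell centres × 16 headings = 384 poses. Raycast each; keep the one whose scan matches to 4 dp.
  (2.5, 4.5, 120°): beam 1 = 0.5774 ≠ 1.7321 ✗
  (1.5, 6.5, 285°): beam 1 = 1.5529 ≠ 1.7321 ✗
  (5.5, 5.5, 15°): beam 1 = 0.5176 ≠ 1.7321 ✗
  (1.5, 6.5, 210°): beam 1 = 0.5774 ≠ 1.7321 ✗
  …
  (4.5, 6.5, 210°): r_1=1.7321, r_2=3.0000, r_3=0.5774, r_4=0.5774 — all match ✓
No second candidate reproduces the full scan.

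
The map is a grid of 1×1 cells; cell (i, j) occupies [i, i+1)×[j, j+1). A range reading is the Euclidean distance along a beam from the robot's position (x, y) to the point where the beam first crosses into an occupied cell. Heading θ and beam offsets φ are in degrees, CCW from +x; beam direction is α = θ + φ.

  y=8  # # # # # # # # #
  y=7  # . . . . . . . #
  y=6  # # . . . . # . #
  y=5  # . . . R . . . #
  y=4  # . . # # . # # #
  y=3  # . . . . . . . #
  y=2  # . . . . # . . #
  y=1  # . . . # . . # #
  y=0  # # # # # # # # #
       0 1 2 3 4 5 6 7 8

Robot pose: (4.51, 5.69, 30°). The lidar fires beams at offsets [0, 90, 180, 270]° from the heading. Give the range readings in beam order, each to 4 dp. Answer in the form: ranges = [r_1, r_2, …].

beam 1: φ=0°, α=30°
  cosα=0.8660 sinα=0.5000 | (4,5) | tMaxX 0.5658 tMaxY 0.6200 | tΔX 1.1547 tΔY 2.0000
    t=0.5658 [x] (5,5)
    t=0.6200 [y] (5,6)
    t=1.7205 [x] (6,6) — stop
  → r_1 = 1.7205
beam 2: φ=90°, α=120°
  cosα=-0.5000 sinα=0.8660 | (4,5) | tMaxX 1.0200 tMaxY 0.3580 | tΔX 2.0000 tΔY 1.1547
    t=0.3580 [y] (4,6)
    t=1.0200 [x] (3,6)
    t=1.5127 [y] (3,7)
    t=2.6674 [y] (3,8) — stop
  → r_2 = 2.6674
beam 3: φ=180°, α=210°
  cosα=-0.8660 sinα=-0.5000 | (4,5) | tMaxX 0.5889 tMaxY 1.3800 | tΔX 1.1547 tΔY 2.0000
    t=0.5889 [x] (3,5)
    t=1.3800 [y] (3,4) — stop
  → r_3 = 1.3800
beam 4: φ=270°, α=300°
  cosα=0.5000 sinα=-0.8660 | (4,5) | tMaxX 0.9800 tMaxY 0.7967 | tΔX 2.0000 tΔY 1.1547
    t=0.7967 [y] (4,4) — stop
  → r_4 = 0.7967

ranges = [1.7205, 2.6674, 1.3800, 0.7967]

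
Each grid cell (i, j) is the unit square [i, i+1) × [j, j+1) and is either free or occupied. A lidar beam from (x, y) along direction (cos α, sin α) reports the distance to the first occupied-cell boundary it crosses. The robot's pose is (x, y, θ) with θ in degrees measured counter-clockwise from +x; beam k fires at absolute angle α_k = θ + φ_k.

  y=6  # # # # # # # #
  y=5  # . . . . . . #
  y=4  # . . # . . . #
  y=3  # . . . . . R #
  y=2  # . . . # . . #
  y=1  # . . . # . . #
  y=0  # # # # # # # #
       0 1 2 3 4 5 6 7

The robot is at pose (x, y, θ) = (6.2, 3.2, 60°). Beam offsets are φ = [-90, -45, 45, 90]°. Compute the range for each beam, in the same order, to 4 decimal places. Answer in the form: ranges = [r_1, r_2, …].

ranges = [0.9238, 0.8282, 2.8988, 2.5403]

beam 1: φ=-90°, α=330°
  dir = (cos 330°, sin 330°) = (0.8660, -0.5000); from cell (6,3)
  next x-line at t=0.9238, next y-line at t=0.4000; Δt_x=1.1547, Δt_y=2.0000
    y: enter (6,2) at t=0.4000
    x: enter (7,2) at t=0.9238 ← occupied
  → r_1 = 0.9238
beam 2: φ=-45°, α=15°
  dir = (cos 15°, sin 15°) = (0.9659, 0.2588); from cell (6,3)
  next x-line at t=0.8282, next y-line at t=3.0910; Δt_x=1.0353, Δt_y=3.8637
    x: enter (7,3) at t=0.8282 ← occupied
  → r_2 = 0.8282
beam 3: φ=45°, α=105°
  dir = (cos 105°, sin 105°) = (-0.2588, 0.9659); from cell (6,3)
  next x-line at t=0.7727, next y-line at t=0.8282; Δt_x=3.8637, Δt_y=1.0353
    x: enter (5,3) at t=0.7727
    y: enter (5,4) at t=0.8282
    y: enter (5,5) at t=1.8635
    y: enter (5,6) at t=2.8988 ← occupied
  → r_3 = 2.8988
beam 4: φ=90°, α=150°
  dir = (cos 150°, sin 150°) = (-0.8660, 0.5000); from cell (6,3)
  next x-line at t=0.2309, next y-line at t=1.6000; Δt_x=1.1547, Δt_y=2.0000
    x: enter (5,3) at t=0.2309
    x: enter (4,3) at t=1.3856
    y: enter (4,4) at t=1.6000
    x: enter (3,4) at t=2.5403 ← occupied
  → r_4 = 2.5403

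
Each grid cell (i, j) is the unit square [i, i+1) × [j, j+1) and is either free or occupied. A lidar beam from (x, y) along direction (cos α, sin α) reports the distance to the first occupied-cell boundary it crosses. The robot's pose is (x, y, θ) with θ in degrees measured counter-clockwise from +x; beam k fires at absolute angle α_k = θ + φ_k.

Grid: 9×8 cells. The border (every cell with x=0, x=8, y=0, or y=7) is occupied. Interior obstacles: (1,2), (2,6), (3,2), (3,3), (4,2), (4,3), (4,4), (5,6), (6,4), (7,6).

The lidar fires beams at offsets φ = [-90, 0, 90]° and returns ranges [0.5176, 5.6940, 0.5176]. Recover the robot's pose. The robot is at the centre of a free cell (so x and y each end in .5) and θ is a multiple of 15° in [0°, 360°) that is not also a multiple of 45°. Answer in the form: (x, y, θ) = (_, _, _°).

(x, y, θ) = (1.5, 6.5, 285°)

Candidates: 32 free-cell centres × 16 headings = 512 poses. Raycast each; keep the one whose scan matches to 4 dp.
  (2.5, 5.5, 75°): beam 1 = 1.9319 ≠ 0.5176 ✗
  (4.5, 1.5, 300°): beam 1 = 1.0000 ≠ 0.5176 ✗
  (6.5, 3.5, 330°): beam 1 = 2.8868 ≠ 0.5176 ✗
  (7.5, 1.5, 30°): beam 1 = 0.5774 ≠ 0.5176 ✗
  …
  (1.5, 6.5, 285°): r_1=0.5176, r_2=5.6940, r_3=0.5176 — all match ✓
Unique over the lattice → pose = (1.5, 6.5, 285°).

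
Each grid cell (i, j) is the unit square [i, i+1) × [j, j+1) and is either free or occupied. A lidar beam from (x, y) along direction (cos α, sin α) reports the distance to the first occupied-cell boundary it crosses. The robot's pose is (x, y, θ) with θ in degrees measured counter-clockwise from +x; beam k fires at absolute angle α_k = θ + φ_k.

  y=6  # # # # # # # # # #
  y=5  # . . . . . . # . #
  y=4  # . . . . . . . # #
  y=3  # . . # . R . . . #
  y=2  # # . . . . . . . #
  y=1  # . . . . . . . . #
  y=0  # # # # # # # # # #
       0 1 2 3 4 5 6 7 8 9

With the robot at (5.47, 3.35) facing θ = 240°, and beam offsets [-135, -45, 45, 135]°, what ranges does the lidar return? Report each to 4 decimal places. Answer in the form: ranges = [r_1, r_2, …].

beam 1: φ=-135°, α=105°
  direction (-0.2588, 0.9659); cell (5,3); t to first gridline: x 1.8159, y 0.6729 (then +3.8637 / +1.0353)
    (5,4) via y @ 0.6729
    (5,5) via y @ 1.7082
    (4,5) via x @ 1.8159
    (4,6) via y @ 2.7435  # hit
  → r_1 = 2.7435
beam 2: φ=-45°, α=195°
  direction (-0.9659, -0.2588); cell (5,3); t to first gridline: x 0.4866, y 1.3523 (then +1.0353 / +3.8637)
    (4,3) via x @ 0.4866
    (4,2) via y @ 1.3523
    (3,2) via x @ 1.5219
    (2,2) via x @ 2.5571
    (1,2) via x @ 3.5924  # hit
  → r_2 = 3.5924
beam 3: φ=45°, α=285°
  direction (0.2588, -0.9659); cell (5,3); t to first gridline: x 2.0478, y 0.3623 (then +3.8637 / +1.0353)
    (5,2) via y @ 0.3623
    (5,1) via y @ 1.3976
    (6,1) via x @ 2.0478
    (6,0) via y @ 2.4329  # hit
  → r_3 = 2.4329
beam 4: φ=135°, α=15°
  direction (0.9659, 0.2588); cell (5,3); t to first gridline: x 0.5487, y 2.5114 (then +1.0353 / +3.8637)
    (6,3) via x @ 0.5487
    (7,3) via x @ 1.5840
    (7,4) via y @ 2.5114
    (8,4) via x @ 2.6192  # hit
  → r_4 = 2.6192

ranges = [2.7435, 3.5924, 2.4329, 2.6192]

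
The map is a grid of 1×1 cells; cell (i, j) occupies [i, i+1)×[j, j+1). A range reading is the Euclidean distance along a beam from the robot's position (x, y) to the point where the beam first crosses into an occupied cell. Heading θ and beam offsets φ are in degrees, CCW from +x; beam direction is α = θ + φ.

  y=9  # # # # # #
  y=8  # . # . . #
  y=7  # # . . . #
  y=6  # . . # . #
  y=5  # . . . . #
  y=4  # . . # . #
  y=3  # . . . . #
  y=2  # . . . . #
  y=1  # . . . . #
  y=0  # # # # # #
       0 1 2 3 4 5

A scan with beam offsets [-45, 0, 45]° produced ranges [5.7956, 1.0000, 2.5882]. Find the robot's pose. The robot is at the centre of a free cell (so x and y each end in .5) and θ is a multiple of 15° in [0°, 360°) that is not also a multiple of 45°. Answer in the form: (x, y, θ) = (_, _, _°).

The pose lattice has 28·16 = 448 candidates. Test each by forward raycasting.
  (2.5, 6.5, 255°): beam 1 = 1.7321 ≠ 5.7956 ✗
  (4.5, 5.5, 150°): beam 1 = 3.6235 ≠ 5.7956 ✗
  (4.5, 7.5, 210°): beam 1 = 1.9319 ≠ 5.7956 ✗
  (1.5, 5.5, 30°): beam 1 = 1.9319 ≠ 5.7956 ✗
  …
  (2.5, 7.5, 300°): r_1=5.7956, r_2=1.0000, r_3=2.5882 — all match ✓
Unique over the lattice → pose = (2.5, 7.5, 300°).

(x, y, θ) = (2.5, 7.5, 300°)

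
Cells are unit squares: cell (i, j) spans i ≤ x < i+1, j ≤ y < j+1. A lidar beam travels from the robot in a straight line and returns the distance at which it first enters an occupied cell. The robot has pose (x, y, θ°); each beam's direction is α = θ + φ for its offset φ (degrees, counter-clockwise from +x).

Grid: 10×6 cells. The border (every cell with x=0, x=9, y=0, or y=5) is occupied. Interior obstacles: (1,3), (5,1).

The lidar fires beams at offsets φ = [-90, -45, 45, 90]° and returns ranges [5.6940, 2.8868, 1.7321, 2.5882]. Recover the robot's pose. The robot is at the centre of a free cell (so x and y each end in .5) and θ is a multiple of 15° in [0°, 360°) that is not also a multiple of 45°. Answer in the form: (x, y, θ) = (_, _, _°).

The pose lattice has 30·16 = 480 candidates. Test each by forward raycasting.
  (5.5, 2.5, 255°): beam 1 = 3.6235 ≠ 5.6940 ✗
  (5.5, 4.5, 240°): beam 1 = 1.0000 ≠ 5.6940 ✗
  (3.5, 3.5, 150°): beam 1 = 1.7321 ≠ 5.6940 ✗
  …
  (3.5, 2.5, 105°): r_1=5.6940, r_2=2.8868, r_3=1.7321, r_4=2.5882 — all match ✓
No second candidate reproduces the full scan.

(x, y, θ) = (3.5, 2.5, 105°)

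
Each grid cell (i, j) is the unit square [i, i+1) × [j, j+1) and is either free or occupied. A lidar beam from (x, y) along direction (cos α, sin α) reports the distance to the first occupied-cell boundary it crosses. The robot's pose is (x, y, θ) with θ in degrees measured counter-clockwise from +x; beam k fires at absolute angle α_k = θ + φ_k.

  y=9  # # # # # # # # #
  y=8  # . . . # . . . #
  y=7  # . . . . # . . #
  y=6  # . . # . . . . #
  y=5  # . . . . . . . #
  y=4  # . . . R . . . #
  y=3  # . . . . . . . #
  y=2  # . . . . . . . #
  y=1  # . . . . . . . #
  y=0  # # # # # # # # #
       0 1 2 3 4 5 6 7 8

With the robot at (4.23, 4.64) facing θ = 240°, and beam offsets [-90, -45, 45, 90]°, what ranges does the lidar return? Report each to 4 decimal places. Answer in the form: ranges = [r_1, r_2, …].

beam 1: φ=-90°, α=150°
  dir = (cos 150°, sin 150°) = (-0.8660, 0.5000); from cell (4,4)
  next x-line at t=0.2656, next y-line at t=0.7200; Δt_x=1.1547, Δt_y=2.0000
    x: enter (3,4) at t=0.2656
    y: enter (3,5) at t=0.7200
    x: enter (2,5) at t=1.4203
    x: enter (1,5) at t=2.5750
    y: enter (1,6) at t=2.7200
    x: enter (0,6) at t=3.7297 ← occupied
  → r_1 = 3.7297
beam 2: φ=-45°, α=195°
  dir = (cos 195°, sin 195°) = (-0.9659, -0.2588); from cell (4,4)
  next x-line at t=0.2381, next y-line at t=2.4728; Δt_x=1.0353, Δt_y=3.8637
    x: enter (3,4) at t=0.2381
    x: enter (2,4) at t=1.2734
    x: enter (1,4) at t=2.3087
    y: enter (1,3) at t=2.4728
    x: enter (0,3) at t=3.3439 ← occupied
  → r_2 = 3.3439
beam 3: φ=45°, α=285°
  dir = (cos 285°, sin 285°) = (0.2588, -0.9659); from cell (4,4)
  next x-line at t=2.9751, next y-line at t=0.6626; Δt_x=3.8637, Δt_y=1.0353
    y: enter (4,3) at t=0.6626
    y: enter (4,2) at t=1.6979
    y: enter (4,1) at t=2.7331
    x: enter (5,1) at t=2.9751
    y: enter (5,0) at t=3.7684 ← occupied
  → r_3 = 3.7684
beam 4: φ=90°, α=330°
  dir = (cos 330°, sin 330°) = (0.8660, -0.5000); from cell (4,4)
  next x-line at t=0.8891, next y-line at t=1.2800; Δt_x=1.1547, Δt_y=2.0000
    x: enter (5,4) at t=0.8891
    y: enter (5,3) at t=1.2800
    x: enter (6,3) at t=2.0438
    x: enter (7,3) at t=3.1985
    y: enter (7,2) at t=3.2800
    x: enter (8,2) at t=4.3532 ← occupied
  → r_4 = 4.3532

ranges = [3.7297, 3.3439, 3.7684, 4.3532]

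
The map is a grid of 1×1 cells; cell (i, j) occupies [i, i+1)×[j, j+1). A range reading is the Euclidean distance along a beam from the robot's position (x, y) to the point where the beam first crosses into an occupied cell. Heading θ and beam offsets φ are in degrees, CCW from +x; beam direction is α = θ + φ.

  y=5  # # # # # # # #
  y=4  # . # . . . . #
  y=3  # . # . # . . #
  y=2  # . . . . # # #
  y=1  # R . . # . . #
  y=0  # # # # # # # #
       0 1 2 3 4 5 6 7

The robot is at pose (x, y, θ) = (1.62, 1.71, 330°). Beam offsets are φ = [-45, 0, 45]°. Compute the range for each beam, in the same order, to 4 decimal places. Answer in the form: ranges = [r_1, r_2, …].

beam 1: φ=-45°, α=285°
  direction (0.2588, -0.9659); cell (1,1); t to first gridline: x 1.4682, y 0.7350 (then +3.8637 / +1.0353)
    (1,0) via y @ 0.7350  # hit
  → r_1 = 0.7350
beam 2: φ=0°, α=330°
  direction (0.8660, -0.5000); cell (1,1); t to first gridline: x 0.4388, y 1.4200 (then +1.1547 / +2.0000)
    (2,1) via x @ 0.4388
    (2,0) via y @ 1.4200  # hit
  → r_2 = 1.4200
beam 3: φ=45°, α=15°
  direction (0.9659, 0.2588); cell (1,1); t to first gridline: x 0.3934, y 1.1205 (then +1.0353 / +3.8637)
    (2,1) via x @ 0.3934
    (2,2) via y @ 1.1205
    (3,2) via x @ 1.4287
    (4,2) via x @ 2.4640
    (5,2) via x @ 3.4992  # hit
  → r_3 = 3.4992

ranges = [0.7350, 1.4200, 3.4992]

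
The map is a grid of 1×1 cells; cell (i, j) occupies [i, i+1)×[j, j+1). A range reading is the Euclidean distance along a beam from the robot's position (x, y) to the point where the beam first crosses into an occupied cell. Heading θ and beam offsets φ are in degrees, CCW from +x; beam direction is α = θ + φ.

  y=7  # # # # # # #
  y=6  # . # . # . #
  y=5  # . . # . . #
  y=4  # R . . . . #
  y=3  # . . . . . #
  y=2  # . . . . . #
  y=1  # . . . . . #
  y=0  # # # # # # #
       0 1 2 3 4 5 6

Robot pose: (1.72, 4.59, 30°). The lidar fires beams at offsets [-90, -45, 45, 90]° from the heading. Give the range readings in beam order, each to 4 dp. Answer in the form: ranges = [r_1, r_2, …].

ranges = [4.1454, 4.4310, 1.4597, 1.4400]

beam 1: φ=-90°, α=300°
  direction (0.5000, -0.8660); cell (1,4); t to first gridline: x 0.5600, y 0.6813 (then +2.0000 / +1.1547)
    (2,4) via x @ 0.5600
    (2,3) via y @ 0.6813
    (2,2) via y @ 1.8360
    (3,2) via x @ 2.5600
    (3,1) via y @ 2.9907
    (3,0) via y @ 4.1454  # hit
  → r_1 = 4.1454
beam 2: φ=-45°, α=345°
  direction (0.9659, -0.2588); cell (1,4); t to first gridline: x 0.2899, y 2.2796 (then +1.0353 / +3.8637)
    (2,4) via x @ 0.2899
    (3,4) via x @ 1.3252
    (3,3) via y @ 2.2796
    (4,3) via x @ 2.3604
    (5,3) via x @ 3.3957
    (6,3) via x @ 4.4310  # hit
  → r_2 = 4.4310
beam 3: φ=45°, α=75°
  direction (0.2588, 0.9659); cell (1,4); t to first gridline: x 1.0818, y 0.4245 (then +3.8637 / +1.0353)
    (1,5) via y @ 0.4245
    (2,5) via x @ 1.0818
    (2,6) via y @ 1.4597  # hit
  → r_3 = 1.4597
beam 4: φ=90°, α=120°
  direction (-0.5000, 0.8660); cell (1,4); t to first gridline: x 1.4400, y 0.4734 (then +2.0000 / +1.1547)
    (1,5) via y @ 0.4734
    (0,5) via x @ 1.4400  # hit
  → r_4 = 1.4400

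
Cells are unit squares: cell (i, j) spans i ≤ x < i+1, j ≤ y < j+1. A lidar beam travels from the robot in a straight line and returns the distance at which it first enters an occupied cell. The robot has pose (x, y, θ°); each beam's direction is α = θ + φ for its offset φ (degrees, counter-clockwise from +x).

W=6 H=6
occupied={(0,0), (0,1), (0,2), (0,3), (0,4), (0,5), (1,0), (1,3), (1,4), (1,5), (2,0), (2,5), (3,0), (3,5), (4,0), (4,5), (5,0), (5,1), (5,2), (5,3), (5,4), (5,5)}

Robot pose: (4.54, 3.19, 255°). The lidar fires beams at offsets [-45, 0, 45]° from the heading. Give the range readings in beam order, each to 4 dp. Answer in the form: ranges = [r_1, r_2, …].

ranges = [4.0876, 2.2673, 0.9200]

beam 1: φ=-45°, α=210°
  cosα=-0.8660 sinα=-0.5000 | (4,3) | tMaxX 0.6235 tMaxY 0.3800 | tΔX 1.1547 tΔY 2.0000
    t=0.3800 [y] (4,2)
    t=0.6235 [x] (3,2)
    t=1.7782 [x] (2,2)
    t=2.3800 [y] (2,1)
    t=2.9329 [x] (1,1)
    t=4.0876 [x] (0,1) — stop
  → r_1 = 4.0876
beam 2: φ=0°, α=255°
  cosα=-0.2588 sinα=-0.9659 | (4,3) | tMaxX 2.0864 tMaxY 0.1967 | tΔX 3.8637 tΔY 1.0353
    t=0.1967 [y] (4,2)
    t=1.2320 [y] (4,1)
    t=2.0864 [x] (3,1)
    t=2.2673 [y] (3,0) — stop
  → r_2 = 2.2673
beam 3: φ=45°, α=300°
  cosα=0.5000 sinα=-0.8660 | (4,3) | tMaxX 0.9200 tMaxY 0.2194 | tΔX 2.0000 tΔY 1.1547
    t=0.2194 [y] (4,2)
    t=0.9200 [x] (5,2) — stop
  → r_3 = 0.9200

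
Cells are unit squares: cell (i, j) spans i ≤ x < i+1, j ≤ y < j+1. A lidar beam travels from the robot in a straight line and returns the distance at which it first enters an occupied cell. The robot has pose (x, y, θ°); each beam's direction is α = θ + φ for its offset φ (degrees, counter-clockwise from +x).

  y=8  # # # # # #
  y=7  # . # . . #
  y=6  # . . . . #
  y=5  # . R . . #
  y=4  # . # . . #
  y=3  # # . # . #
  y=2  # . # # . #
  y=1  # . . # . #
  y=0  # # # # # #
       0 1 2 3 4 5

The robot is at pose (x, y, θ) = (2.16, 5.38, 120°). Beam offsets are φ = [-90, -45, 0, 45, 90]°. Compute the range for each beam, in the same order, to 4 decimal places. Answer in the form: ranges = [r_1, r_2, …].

ranges = [3.2793, 1.6771, 2.3200, 1.2009, 1.3395]

beam 1: φ=-90°, α=30°
  direction (0.8660, 0.5000); cell (2,5); t to first gridline: x 0.9699, y 1.2400 (then +1.1547 / +2.0000)
    (3,5) via x @ 0.9699
    (3,6) via y @ 1.2400
    (4,6) via x @ 2.1246
    (4,7) via y @ 3.2400
    (5,7) via x @ 3.2793  # hit
  → r_1 = 3.2793
beam 2: φ=-45°, α=75°
  direction (0.2588, 0.9659); cell (2,5); t to first gridline: x 3.2455, y 0.6419 (then +3.8637 / +1.0353)
    (2,6) via y @ 0.6419
    (2,7) via y @ 1.6771  # hit
  → r_2 = 1.6771
beam 3: φ=0°, α=120°
  direction (-0.5000, 0.8660); cell (2,5); t to first gridline: x 0.3200, y 0.7159 (then +2.0000 / +1.1547)
    (1,5) via x @ 0.3200
    (1,6) via y @ 0.7159
    (1,7) via y @ 1.8706
    (0,7) via x @ 2.3200  # hit
  → r_3 = 2.3200
beam 4: φ=45°, α=165°
  direction (-0.9659, 0.2588); cell (2,5); t to first gridline: x 0.1656, y 2.3955 (then +1.0353 / +3.8637)
    (1,5) via x @ 0.1656
    (0,5) via x @ 1.2009  # hit
  → r_4 = 1.2009
beam 5: φ=90°, α=210°
  direction (-0.8660, -0.5000); cell (2,5); t to first gridline: x 0.1848, y 0.7600 (then +1.1547 / +2.0000)
    (1,5) via x @ 0.1848
    (1,4) via y @ 0.7600
    (0,4) via x @ 1.3395  # hit
  → r_5 = 1.3395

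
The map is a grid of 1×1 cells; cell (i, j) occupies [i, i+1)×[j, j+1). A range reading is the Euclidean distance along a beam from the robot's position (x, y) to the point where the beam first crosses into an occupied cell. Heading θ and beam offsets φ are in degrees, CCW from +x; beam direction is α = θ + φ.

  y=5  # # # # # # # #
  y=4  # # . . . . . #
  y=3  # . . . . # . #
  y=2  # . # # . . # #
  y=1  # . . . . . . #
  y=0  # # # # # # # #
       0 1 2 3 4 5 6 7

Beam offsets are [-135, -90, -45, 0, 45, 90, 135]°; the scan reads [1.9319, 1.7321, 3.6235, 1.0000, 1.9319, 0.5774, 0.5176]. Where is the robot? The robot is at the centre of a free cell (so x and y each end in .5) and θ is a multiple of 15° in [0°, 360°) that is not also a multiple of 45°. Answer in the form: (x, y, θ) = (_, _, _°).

The pose lattice has 19·16 = 304 candidates. Test each by forward raycasting.
  (2.5, 4.5, 255°): beam 1 = 0.5774 ≠ 1.9319 ✗
  (5.5, 1.5, 30°): beam 1 = 0.5176 ≠ 1.9319 ✗
  (1.5, 3.5, 30°): beam 2 = 1.0000 ≠ 1.7321 ✗
  (4.5, 1.5, 195°): beam 1 = 1.7321 ≠ 1.9319 ✗
  (4.5, 3.5, 165°): beam 1 = 0.5774 ≠ 1.9319 ✗
  …
  (4.5, 1.5, 150°): r_1=1.9319, r_2=1.7321, r_3=3.6235, r_4=1.0000, r_5=1.9319, r_6=0.5774, r_7=0.5176 — all match ✓
Unique over the lattice → pose = (4.5, 1.5, 150°).

(x, y, θ) = (4.5, 1.5, 150°)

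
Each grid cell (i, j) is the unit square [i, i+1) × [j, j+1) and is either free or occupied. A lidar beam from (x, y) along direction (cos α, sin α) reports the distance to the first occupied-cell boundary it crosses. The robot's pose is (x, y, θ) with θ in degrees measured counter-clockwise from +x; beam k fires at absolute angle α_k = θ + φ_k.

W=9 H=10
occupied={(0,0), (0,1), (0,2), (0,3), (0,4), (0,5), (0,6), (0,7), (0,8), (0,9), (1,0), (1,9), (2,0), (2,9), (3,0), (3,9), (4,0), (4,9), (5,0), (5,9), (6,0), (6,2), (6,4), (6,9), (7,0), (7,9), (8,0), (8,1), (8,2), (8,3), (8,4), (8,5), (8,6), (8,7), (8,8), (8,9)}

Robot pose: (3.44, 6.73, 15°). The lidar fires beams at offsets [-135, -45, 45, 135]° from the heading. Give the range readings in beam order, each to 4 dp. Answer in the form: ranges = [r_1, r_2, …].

ranges = [4.8800, 3.4600, 2.6212, 2.8175]

beam 1: φ=-135°, α=240°
  direction (-0.5000, -0.8660); cell (3,6); t to first gridline: x 0.8800, y 0.8429 (then +2.0000 / +1.1547)
    (3,5) via y @ 0.8429
    (2,5) via x @ 0.8800
    (2,4) via y @ 1.9976
    (1,4) via x @ 2.8800
    (1,3) via y @ 3.1523
    (1,2) via y @ 4.3070
    (0,2) via x @ 4.8800  # hit
  → r_1 = 4.8800
beam 2: φ=-45°, α=330°
  direction (0.8660, -0.5000); cell (3,6); t to first gridline: x 0.6466, y 1.4600 (then +1.1547 / +2.0000)
    (4,6) via x @ 0.6466
    (4,5) via y @ 1.4600
    (5,5) via x @ 1.8013
    (6,5) via x @ 2.9560
    (6,4) via y @ 3.4600  # hit
  → r_2 = 3.4600
beam 3: φ=45°, α=60°
  direction (0.5000, 0.8660); cell (3,6); t to first gridline: x 1.1200, y 0.3118 (then +2.0000 / +1.1547)
    (3,7) via y @ 0.3118
    (4,7) via x @ 1.1200
    (4,8) via y @ 1.4665
    (4,9) via y @ 2.6212  # hit
  → r_3 = 2.6212
beam 4: φ=135°, α=150°
  direction (-0.8660, 0.5000); cell (3,6); t to first gridline: x 0.5081, y 0.5400 (then +1.1547 / +2.0000)
    (2,6) via x @ 0.5081
    (2,7) via y @ 0.5400
    (1,7) via x @ 1.6628
    (1,8) via y @ 2.5400
    (0,8) via x @ 2.8175  # hit
  → r_4 = 2.8175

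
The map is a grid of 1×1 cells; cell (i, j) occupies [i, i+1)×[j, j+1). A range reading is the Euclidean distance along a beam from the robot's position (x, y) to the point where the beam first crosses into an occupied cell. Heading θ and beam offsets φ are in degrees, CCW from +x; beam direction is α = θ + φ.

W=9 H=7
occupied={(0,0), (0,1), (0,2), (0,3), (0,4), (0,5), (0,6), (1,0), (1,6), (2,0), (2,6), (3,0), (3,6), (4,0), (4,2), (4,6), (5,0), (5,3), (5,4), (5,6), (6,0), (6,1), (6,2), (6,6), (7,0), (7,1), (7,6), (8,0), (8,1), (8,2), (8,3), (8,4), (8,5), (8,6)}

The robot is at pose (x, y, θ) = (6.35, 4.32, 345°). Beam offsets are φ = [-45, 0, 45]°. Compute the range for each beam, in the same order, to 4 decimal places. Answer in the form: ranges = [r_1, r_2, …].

ranges = [2.6789, 1.7082, 1.9053]

beam 1: φ=-45°, α=300°
  d=(0.5000,-0.8660)  start (6,4)  tX=1.3000 tY=0.3695  stride 1/|dx|=2.0000 1/|dy|=1.1547
    cross y-line → (6,3), t=0.3695
    cross x-line → (7,3), t=1.3000
    cross y-line → (7,2), t=1.5242
    cross y-line → (7,1), t=2.6789 (wall)
  → r_1 = 2.6789
beam 2: φ=0°, α=345°
  d=(0.9659,-0.2588)  start (6,4)  tX=0.6729 tY=1.2364  stride 1/|dx|=1.0353 1/|dy|=3.8637
    cross x-line → (7,4), t=0.6729
    cross y-line → (7,3), t=1.2364
    cross x-line → (8,3), t=1.7082 (wall)
  → r_2 = 1.7082
beam 3: φ=45°, α=30°
  d=(0.8660,0.5000)  start (6,4)  tX=0.7506 tY=1.3600  stride 1/|dx|=1.1547 1/|dy|=2.0000
    cross x-line → (7,4), t=0.7506
    cross y-line → (7,5), t=1.3600
    cross x-line → (8,5), t=1.9053 (wall)
  → r_3 = 1.9053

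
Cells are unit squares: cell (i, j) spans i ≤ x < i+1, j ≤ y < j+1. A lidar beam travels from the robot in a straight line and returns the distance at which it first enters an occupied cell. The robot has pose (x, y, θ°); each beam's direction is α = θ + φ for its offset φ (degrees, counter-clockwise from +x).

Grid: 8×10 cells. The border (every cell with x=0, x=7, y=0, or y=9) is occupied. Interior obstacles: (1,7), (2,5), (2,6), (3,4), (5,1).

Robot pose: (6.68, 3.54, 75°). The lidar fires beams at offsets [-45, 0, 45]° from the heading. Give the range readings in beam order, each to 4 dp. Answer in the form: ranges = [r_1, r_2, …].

ranges = [0.3695, 1.2364, 6.3047]

beam 1: φ=-45°, α=30°
  direction (0.8660, 0.5000); cell (6,3); t to first gridline: x 0.3695, y 0.9200 (then +1.1547 / +2.0000)
    (7,3) via x @ 0.3695  # hit
  → r_1 = 0.3695
beam 2: φ=0°, α=75°
  direction (0.2588, 0.9659); cell (6,3); t to first gridline: x 1.2364, y 0.4762 (then +3.8637 / +1.0353)
    (6,4) via y @ 0.4762
    (7,4) via x @ 1.2364  # hit
  → r_2 = 1.2364
beam 3: φ=45°, α=120°
  direction (-0.5000, 0.8660); cell (6,3); t to first gridline: x 1.3600, y 0.5312 (then +2.0000 / +1.1547)
    (6,4) via y @ 0.5312
    (5,4) via x @ 1.3600
    (5,5) via y @ 1.6859
    (5,6) via y @ 2.8406
    (4,6) via x @ 3.3600
    (4,7) via y @ 3.9953
    (4,8) via y @ 5.1500
    (3,8) via x @ 5.3600
    (3,9) via y @ 6.3047  # hit
  → r_3 = 6.3047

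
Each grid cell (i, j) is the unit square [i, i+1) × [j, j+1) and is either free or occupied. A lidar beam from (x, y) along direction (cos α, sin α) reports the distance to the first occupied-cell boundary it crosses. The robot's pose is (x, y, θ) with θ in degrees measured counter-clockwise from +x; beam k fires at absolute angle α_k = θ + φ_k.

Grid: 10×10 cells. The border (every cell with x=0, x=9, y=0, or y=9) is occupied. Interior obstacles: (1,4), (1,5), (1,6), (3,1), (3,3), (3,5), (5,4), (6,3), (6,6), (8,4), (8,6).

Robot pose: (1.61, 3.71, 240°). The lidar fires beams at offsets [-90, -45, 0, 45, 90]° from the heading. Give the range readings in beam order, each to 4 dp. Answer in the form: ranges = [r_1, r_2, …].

ranges = [0.5800, 0.6315, 1.2200, 2.8056, 5.4200]

beam 1: φ=-90°, α=150°
  direction (-0.8660, 0.5000); cell (1,3); t to first gridline: x 0.7044, y 0.5800 (then +1.1547 / +2.0000)
    (1,4) via y @ 0.5800  # hit
  → r_1 = 0.5800
beam 2: φ=-45°, α=195°
  direction (-0.9659, -0.2588); cell (1,3); t to first gridline: x 0.6315, y 2.7432 (then +1.0353 / +3.8637)
    (0,3) via x @ 0.6315  # hit
  → r_2 = 0.6315
beam 3: φ=0°, α=240°
  direction (-0.5000, -0.8660); cell (1,3); t to first gridline: x 1.2200, y 0.8198 (then +2.0000 / +1.1547)
    (1,2) via y @ 0.8198
    (0,2) via x @ 1.2200  # hit
  → r_3 = 1.2200
beam 4: φ=45°, α=285°
  direction (0.2588, -0.9659); cell (1,3); t to first gridline: x 1.5068, y 0.7350 (then +3.8637 / +1.0353)
    (1,2) via y @ 0.7350
    (2,2) via x @ 1.5068
    (2,1) via y @ 1.7703
    (2,0) via y @ 2.8056  # hit
  → r_4 = 2.8056
beam 5: φ=90°, α=330°
  direction (0.8660, -0.5000); cell (1,3); t to first gridline: x 0.4503, y 1.4200 (then +1.1547 / +2.0000)
    (2,3) via x @ 0.4503
    (2,2) via y @ 1.4200
    (3,2) via x @ 1.6050
    (4,2) via x @ 2.7597
    (4,1) via y @ 3.4200
    (5,1) via x @ 3.9144
    (6,1) via x @ 5.0691
    (6,0) via y @ 5.4200  # hit
  → r_5 = 5.4200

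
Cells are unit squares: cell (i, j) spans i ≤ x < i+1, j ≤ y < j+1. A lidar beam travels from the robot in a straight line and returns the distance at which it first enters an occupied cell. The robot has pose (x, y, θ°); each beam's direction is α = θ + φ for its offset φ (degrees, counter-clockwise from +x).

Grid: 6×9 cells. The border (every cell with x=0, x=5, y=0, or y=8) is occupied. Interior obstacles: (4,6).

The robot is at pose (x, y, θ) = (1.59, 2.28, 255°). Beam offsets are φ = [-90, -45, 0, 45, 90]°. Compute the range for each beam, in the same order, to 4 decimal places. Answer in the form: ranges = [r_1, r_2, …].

beam 1: φ=-90°, α=165°
  dir = (cos 165°, sin 165°) = (-0.9659, 0.2588); from cell (1,2)
  next x-line at t=0.6108, next y-line at t=2.7819; Δt_x=1.0353, Δt_y=3.8637
    x: enter (0,2) at t=0.6108 ← occupied
  → r_1 = 0.6108
beam 2: φ=-45°, α=210°
  dir = (cos 210°, sin 210°) = (-0.8660, -0.5000); from cell (1,2)
  next x-line at t=0.6813, next y-line at t=0.5600; Δt_x=1.1547, Δt_y=2.0000
    y: enter (1,1) at t=0.5600
    x: enter (0,1) at t=0.6813 ← occupied
  → r_2 = 0.6813
beam 3: φ=0°, α=255°
  dir = (cos 255°, sin 255°) = (-0.2588, -0.9659); from cell (1,2)
  next x-line at t=2.2796, next y-line at t=0.2899; Δt_x=3.8637, Δt_y=1.0353
    y: enter (1,1) at t=0.2899
    y: enter (1,0) at t=1.3252 ← occupied
  → r_3 = 1.3252
beam 4: φ=45°, α=300°
  dir = (cos 300°, sin 300°) = (0.5000, -0.8660); from cell (1,2)
  next x-line at t=0.8200, next y-line at t=0.3233; Δt_x=2.0000, Δt_y=1.1547
    y: enter (1,1) at t=0.3233
    x: enter (2,1) at t=0.8200
    y: enter (2,0) at t=1.4780 ← occupied
  → r_4 = 1.4780
beam 5: φ=90°, α=345°
  dir = (cos 345°, sin 345°) = (0.9659, -0.2588); from cell (1,2)
  next x-line at t=0.4245, next y-line at t=1.0818; Δt_x=1.0353, Δt_y=3.8637
    x: enter (2,2) at t=0.4245
    y: enter (2,1) at t=1.0818
    x: enter (3,1) at t=1.4597
    x: enter (4,1) at t=2.4950
    x: enter (5,1) at t=3.5303 ← occupied
  → r_5 = 3.5303

ranges = [0.6108, 0.6813, 1.3252, 1.4780, 3.5303]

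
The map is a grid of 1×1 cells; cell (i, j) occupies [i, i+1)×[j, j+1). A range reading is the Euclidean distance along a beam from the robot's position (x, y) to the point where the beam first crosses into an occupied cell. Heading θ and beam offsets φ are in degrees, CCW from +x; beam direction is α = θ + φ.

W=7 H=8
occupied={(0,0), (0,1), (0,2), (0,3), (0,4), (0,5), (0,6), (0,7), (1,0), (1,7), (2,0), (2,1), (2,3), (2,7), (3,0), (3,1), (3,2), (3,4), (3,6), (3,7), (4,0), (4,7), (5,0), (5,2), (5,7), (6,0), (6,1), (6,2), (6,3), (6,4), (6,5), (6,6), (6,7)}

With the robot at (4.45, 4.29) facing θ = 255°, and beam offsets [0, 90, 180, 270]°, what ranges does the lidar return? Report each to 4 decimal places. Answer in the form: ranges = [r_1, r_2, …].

ranges = [1.7387, 1.6047, 2.8056, 0.4659]

beam 1: φ=0°, α=255°
  direction (-0.2588, -0.9659); cell (4,4); t to first gridline: x 1.7387, y 0.3002 (then +3.8637 / +1.0353)
    (4,3) via y @ 0.3002
    (4,2) via y @ 1.3355
    (3,2) via x @ 1.7387  # hit
  → r_1 = 1.7387
beam 2: φ=90°, α=345°
  direction (0.9659, -0.2588); cell (4,4); t to first gridline: x 0.5694, y 1.1205 (then +1.0353 / +3.8637)
    (5,4) via x @ 0.5694
    (5,3) via y @ 1.1205
    (6,3) via x @ 1.6047  # hit
  → r_2 = 1.6047
beam 3: φ=180°, α=75°
  direction (0.2588, 0.9659); cell (4,4); t to first gridline: x 2.1250, y 0.7350 (then +3.8637 / +1.0353)
    (4,5) via y @ 0.7350
    (4,6) via y @ 1.7703
    (5,6) via x @ 2.1250
    (5,7) via y @ 2.8056  # hit
  → r_3 = 2.8056
beam 4: φ=270°, α=165°
  direction (-0.9659, 0.2588); cell (4,4); t to first gridline: x 0.4659, y 2.7432 (then +1.0353 / +3.8637)
    (3,4) via x @ 0.4659  # hit
  → r_4 = 0.4659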